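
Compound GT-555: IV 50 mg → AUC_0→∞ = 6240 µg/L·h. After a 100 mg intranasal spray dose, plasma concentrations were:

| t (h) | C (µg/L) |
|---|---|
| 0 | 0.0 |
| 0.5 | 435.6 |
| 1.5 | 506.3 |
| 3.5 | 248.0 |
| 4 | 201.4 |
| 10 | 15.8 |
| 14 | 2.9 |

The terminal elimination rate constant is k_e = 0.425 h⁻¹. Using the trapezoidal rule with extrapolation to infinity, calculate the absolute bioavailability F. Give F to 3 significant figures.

Trapezoidal AUC_0→14 (intranasal spray):
  [0→0.5]: (0.0+435.6)/2 × 0.5 = 108.9
  [0.5→1.5]: (435.6+506.3)/2 × 1 = 470.95
  [1.5→3.5]: (506.3+248.0)/2 × 2 = 754.3
  [3.5→4]: (248.0+201.4)/2 × 0.5 = 112.35
  [4→10]: (201.4+15.8)/2 × 6 = 651.6
  [10→14]: (15.8+2.9)/2 × 4 = 37.4
  Sum = 2135.5 µg/L·h
Tail: C_last/k_e = 2.9/0.425 = 6.824
AUC_0→∞ (intranasal spray) = 2135.5 + 6.824 = 2142.324 µg/L·h
F = (AUC_ev/D_ev)/(AUC_iv/D_iv) = (2142.324/100)/(6240/50) = 21.42324/124.8 = 0.1717

F = 0.172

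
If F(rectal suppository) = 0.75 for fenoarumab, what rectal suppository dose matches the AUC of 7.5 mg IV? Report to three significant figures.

For equal systemic exposure: F × D_ev = D_iv
D_ev = D_iv / F = 7.5 / 0.75 = 10 mg

D_rectal = 10.0 mg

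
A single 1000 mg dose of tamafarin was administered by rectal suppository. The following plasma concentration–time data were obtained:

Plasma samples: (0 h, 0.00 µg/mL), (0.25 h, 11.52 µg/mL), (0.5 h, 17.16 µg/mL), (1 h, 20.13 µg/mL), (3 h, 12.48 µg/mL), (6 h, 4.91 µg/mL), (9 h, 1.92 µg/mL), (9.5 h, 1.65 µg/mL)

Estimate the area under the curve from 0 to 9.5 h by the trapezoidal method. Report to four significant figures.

Trapezoidal AUC_0→9.5:
  [0→0.25]: (0.00+11.52)/2 × 0.25 = 1.44
  [0.25→0.5]: (11.52+17.16)/2 × 0.25 = 3.585
  [0.5→1]: (17.16+20.13)/2 × 0.5 = 9.3225
  [1→3]: (20.13+12.48)/2 × 2 = 32.61
  [3→6]: (12.48+4.91)/2 × 3 = 26.085
  [6→9]: (4.91+1.92)/2 × 3 = 10.245
  [9→9.5]: (1.92+1.65)/2 × 0.5 = 0.8925
  Sum = 84.18 µg/mL·h

AUC = 84.18 µg/mL·h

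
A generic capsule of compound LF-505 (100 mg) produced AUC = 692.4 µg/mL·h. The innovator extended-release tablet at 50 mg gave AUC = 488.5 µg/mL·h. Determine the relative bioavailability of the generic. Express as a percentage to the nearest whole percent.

F_rel = 71%

F_rel = (AUC_test/D_test) / (AUC_ref/D_ref)
      = (692.4/100) / (488.5/50)
      = 6.924 / 9.77 = 0.7087 = 70.87%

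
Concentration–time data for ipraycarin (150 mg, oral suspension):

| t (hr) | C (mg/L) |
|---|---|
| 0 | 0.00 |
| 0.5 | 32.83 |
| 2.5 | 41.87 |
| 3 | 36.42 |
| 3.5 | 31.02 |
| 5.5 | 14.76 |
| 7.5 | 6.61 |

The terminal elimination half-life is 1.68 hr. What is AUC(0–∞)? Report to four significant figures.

AUC = 202.5 mg/L·hr

Trapezoidal AUC_0→7.5:
  [0→0.5]: (0.00+32.83)/2 × 0.5 = 8.2075
  [0.5→2.5]: (32.83+41.87)/2 × 2 = 74.7
  [2.5→3]: (41.87+36.42)/2 × 0.5 = 19.5725
  [3→3.5]: (36.42+31.02)/2 × 0.5 = 16.86
  [3.5→5.5]: (31.02+14.76)/2 × 2 = 45.78
  [5.5→7.5]: (14.76+6.61)/2 × 2 = 21.37
  Sum = 186.49 mg/L·hr
k_e = ln2 / t½ = 0.693147 / 1.68 = 0.4126 hr^-1
Extrapolated tail: C_last / k_e = 6.61 / 0.4126 = 16.020
AUC_0→∞ = 186.49 + 16.020 = 202.51 mg/L·hr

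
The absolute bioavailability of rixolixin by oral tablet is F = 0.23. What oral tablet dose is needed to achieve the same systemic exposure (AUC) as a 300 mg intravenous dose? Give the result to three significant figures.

For equal systemic exposure: F × D_ev = D_iv
D_ev = D_iv / F = 300 / 0.23 = 1304.35 mg

D_oral = 1300 mg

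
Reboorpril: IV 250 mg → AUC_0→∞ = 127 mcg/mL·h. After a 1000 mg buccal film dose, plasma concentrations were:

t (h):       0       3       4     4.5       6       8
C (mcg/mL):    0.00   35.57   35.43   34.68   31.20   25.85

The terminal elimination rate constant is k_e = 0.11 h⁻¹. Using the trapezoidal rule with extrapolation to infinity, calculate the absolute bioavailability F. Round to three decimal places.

Trapezoidal AUC_0→8 (buccal film):
  [0→3]: (0.00+35.57)/2 × 3 = 53.355
  [3→4]: (35.57+35.43)/2 × 1 = 35.5
  [4→4.5]: (35.43+34.68)/2 × 0.5 = 17.5275
  [4.5→6]: (34.68+31.20)/2 × 1.5 = 49.41
  [6→8]: (31.20+25.85)/2 × 2 = 57.05
  Sum = 212.8425 mcg/mL·h
Tail: C_last/k_e = 25.85/0.11 = 235.000
AUC_0→∞ (buccal film) = 212.8425 + 235.000 = 447.8425 mcg/mL·h
F = (AUC_ev/D_ev)/(AUC_iv/D_iv) = (447.8425/1000)/(127/250) = 0.4478425/0.508 = 0.8816

F = 0.882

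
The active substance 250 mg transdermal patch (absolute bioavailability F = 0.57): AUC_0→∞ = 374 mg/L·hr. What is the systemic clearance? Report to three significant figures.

CL = F × Dose / AUC_0→∞
   = 0.57 × 250 / 374 = 0.381016 L/hr

CL = 0.381 L/hr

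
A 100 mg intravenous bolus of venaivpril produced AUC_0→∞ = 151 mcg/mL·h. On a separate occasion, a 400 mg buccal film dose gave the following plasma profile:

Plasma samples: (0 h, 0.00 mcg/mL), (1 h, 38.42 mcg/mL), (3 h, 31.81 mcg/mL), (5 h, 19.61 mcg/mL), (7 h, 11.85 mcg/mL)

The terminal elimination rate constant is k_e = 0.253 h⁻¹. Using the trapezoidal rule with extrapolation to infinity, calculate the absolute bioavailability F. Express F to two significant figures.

F = 0.36

Trapezoidal AUC_0→7 (buccal film):
  [0→1]: (0.00+38.42)/2 × 1 = 19.21
  [1→3]: (38.42+31.81)/2 × 2 = 70.23
  [3→5]: (31.81+19.61)/2 × 2 = 51.42
  [5→7]: (19.61+11.85)/2 × 2 = 31.46
  Sum = 172.32 mcg/mL·h
Tail: C_last/k_e = 11.85/0.253 = 46.838
AUC_0→∞ (buccal film) = 172.32 + 46.838 = 219.158 mcg/mL·h
F = (AUC_ev/D_ev)/(AUC_iv/D_iv) = (219.158/400)/(151/100) = 0.547895/1.51 = 0.3628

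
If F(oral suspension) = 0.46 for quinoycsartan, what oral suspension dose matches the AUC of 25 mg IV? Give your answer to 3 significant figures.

For equal systemic exposure: F × D_ev = D_iv
D_ev = D_iv / F = 25 / 0.46 = 54.3478 mg

D_oral = 54.3 mg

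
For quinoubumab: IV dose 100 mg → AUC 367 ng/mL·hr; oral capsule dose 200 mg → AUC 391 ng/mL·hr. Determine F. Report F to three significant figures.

F = (AUC_ev / D_ev) / (AUC_iv / D_iv)
  = (391/200) / (367/100)
  = 1.955 / 3.67 = 0.5327

F = 0.533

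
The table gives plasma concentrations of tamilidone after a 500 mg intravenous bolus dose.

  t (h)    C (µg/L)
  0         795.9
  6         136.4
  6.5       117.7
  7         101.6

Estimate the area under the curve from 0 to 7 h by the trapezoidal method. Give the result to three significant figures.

AUC = 2920 µg/L·h

Trapezoidal AUC_0→7:
  [0→6]: (795.9+136.4)/2 × 6 = 2796.9
  [6→6.5]: (136.4+117.7)/2 × 0.5 = 63.525
  [6.5→7]: (117.7+101.6)/2 × 0.5 = 54.825
  Sum = 2915.25 µg/L·h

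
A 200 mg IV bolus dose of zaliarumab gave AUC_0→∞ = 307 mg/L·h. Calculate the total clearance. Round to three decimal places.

CL = 0.651 L/h

CL = Dose_iv / AUC_0→∞
   = 200 / 307 = 0.651466 L/h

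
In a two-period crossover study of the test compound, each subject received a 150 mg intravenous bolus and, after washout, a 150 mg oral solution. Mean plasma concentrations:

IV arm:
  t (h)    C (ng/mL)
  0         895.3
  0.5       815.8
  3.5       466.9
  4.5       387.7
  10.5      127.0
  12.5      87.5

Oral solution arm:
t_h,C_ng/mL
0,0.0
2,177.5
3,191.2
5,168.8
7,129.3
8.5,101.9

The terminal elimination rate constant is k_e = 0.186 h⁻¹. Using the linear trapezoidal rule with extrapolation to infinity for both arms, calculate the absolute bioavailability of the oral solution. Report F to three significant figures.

Trapezoidal AUC_0→12.5 (IV):
  [0→0.5]: (895.3+815.8)/2 × 0.5 = 427.775
  [0.5→3.5]: (815.8+466.9)/2 × 3 = 1924.05
  [3.5→4.5]: (466.9+387.7)/2 × 1 = 427.3
  [4.5→10.5]: (387.7+127.0)/2 × 6 = 1544.1
  [10.5→12.5]: (127.0+87.5)/2 × 2 = 214.5
  Sum = 4537.725 ng/mL·h
IV tail: 87.5/0.186 = 470.430; AUC_iv,0→∞ = 4537.725 + 470.430 = 5008.155 ng/mL·h
Trapezoidal AUC_0→8.5 (oral solution):
  [0→2]: (0.0+177.5)/2 × 2 = 177.5
  [2→3]: (177.5+191.2)/2 × 1 = 184.35
  [3→5]: (191.2+168.8)/2 × 2 = 360.0
  [5→7]: (168.8+129.3)/2 × 2 = 298.1
  [7→8.5]: (129.3+101.9)/2 × 1.5 = 173.4
  Sum = 1193.35 ng/mL·h
oral solution tail: 101.9/0.186 = 547.849; AUC_ev,0→∞ = 1193.35 + 547.849 = 1741.199 ng/mL·h
F = (AUC_ev/D_ev)/(AUC_iv/D_iv) = (1741.199/150)/(5008.155/150) = 11.608/33.3877 = 0.3477

F = 0.348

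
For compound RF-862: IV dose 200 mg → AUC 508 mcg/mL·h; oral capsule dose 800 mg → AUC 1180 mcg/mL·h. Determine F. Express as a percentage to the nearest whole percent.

F = (AUC_ev / D_ev) / (AUC_iv / D_iv)
  = (1180/800) / (508/200)
  = 1.475 / 2.54 = 0.5807
  = 58.07%

F = 58%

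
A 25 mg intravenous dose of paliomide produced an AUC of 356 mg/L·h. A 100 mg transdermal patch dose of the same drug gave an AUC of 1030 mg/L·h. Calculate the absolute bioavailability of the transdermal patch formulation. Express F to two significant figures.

F = 0.72

F = (AUC_ev / D_ev) / (AUC_iv / D_iv)
  = (1030/100) / (356/25)
  = 10.3 / 14.24 = 0.7233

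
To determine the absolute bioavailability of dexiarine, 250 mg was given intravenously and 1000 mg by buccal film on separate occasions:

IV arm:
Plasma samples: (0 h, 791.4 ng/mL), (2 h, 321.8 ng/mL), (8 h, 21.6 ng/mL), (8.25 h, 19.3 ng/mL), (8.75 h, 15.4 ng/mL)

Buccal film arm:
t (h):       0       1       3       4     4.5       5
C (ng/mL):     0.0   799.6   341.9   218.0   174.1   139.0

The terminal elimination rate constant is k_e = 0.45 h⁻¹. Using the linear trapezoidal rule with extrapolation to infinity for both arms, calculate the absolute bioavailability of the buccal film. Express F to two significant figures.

F = 0.26

Trapezoidal AUC_0→8.75 (IV):
  [0→2]: (791.4+321.8)/2 × 2 = 1113.2
  [2→8]: (321.8+21.6)/2 × 6 = 1030.2
  [8→8.25]: (21.6+19.3)/2 × 0.25 = 5.1125
  [8.25→8.75]: (19.3+15.4)/2 × 0.5 = 8.675
  Sum = 2157.1875 ng/mL·h
IV tail: 15.4/0.45 = 34.222; AUC_iv,0→∞ = 2157.1875 + 34.222 = 2191.4095 ng/mL·h
Trapezoidal AUC_0→5 (buccal film):
  [0→1]: (0.0+799.6)/2 × 1 = 399.8
  [1→3]: (799.6+341.9)/2 × 2 = 1141.5
  [3→4]: (341.9+218.0)/2 × 1 = 279.95
  [4→4.5]: (218.0+174.1)/2 × 0.5 = 98.025
  [4.5→5]: (174.1+139.0)/2 × 0.5 = 78.275
  Sum = 1997.55 ng/mL·h
buccal film tail: 139.0/0.45 = 308.889; AUC_ev,0→∞ = 1997.55 + 308.889 = 2306.439 ng/mL·h
F = (AUC_ev/D_ev)/(AUC_iv/D_iv) = (2306.439/1000)/(2191.4095/250) = 2.306439/8.765638 = 0.2631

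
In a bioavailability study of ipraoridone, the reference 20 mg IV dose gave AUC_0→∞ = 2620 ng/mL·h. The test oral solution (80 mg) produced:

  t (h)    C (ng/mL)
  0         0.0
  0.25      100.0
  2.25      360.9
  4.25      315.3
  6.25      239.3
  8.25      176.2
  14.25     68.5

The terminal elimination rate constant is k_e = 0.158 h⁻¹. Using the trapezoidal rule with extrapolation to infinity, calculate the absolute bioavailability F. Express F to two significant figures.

Trapezoidal AUC_0→14.25 (oral solution):
  [0→0.25]: (0.0+100.0)/2 × 0.25 = 12.5
  [0.25→2.25]: (100.0+360.9)/2 × 2 = 460.9
  [2.25→4.25]: (360.9+315.3)/2 × 2 = 676.2
  [4.25→6.25]: (315.3+239.3)/2 × 2 = 554.6
  [6.25→8.25]: (239.3+176.2)/2 × 2 = 415.5
  [8.25→14.25]: (176.2+68.5)/2 × 6 = 734.1
  Sum = 2853.8 ng/mL·h
Tail: C_last/k_e = 68.5/0.158 = 433.544
AUC_0→∞ (oral solution) = 2853.8 + 433.544 = 3287.344 ng/mL·h
F = (AUC_ev/D_ev)/(AUC_iv/D_iv) = (3287.344/80)/(2620/20) = 41.0918/131 = 0.3137

F = 0.31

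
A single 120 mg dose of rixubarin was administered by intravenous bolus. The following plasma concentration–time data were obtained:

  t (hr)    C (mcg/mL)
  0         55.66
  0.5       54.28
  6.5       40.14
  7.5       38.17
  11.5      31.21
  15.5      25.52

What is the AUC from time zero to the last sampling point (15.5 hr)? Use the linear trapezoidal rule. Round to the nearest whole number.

AUC = 602 mcg/mL·hr

Trapezoidal AUC_0→15.5:
  [0→0.5]: (55.66+54.28)/2 × 0.5 = 27.485
  [0.5→6.5]: (54.28+40.14)/2 × 6 = 283.26
  [6.5→7.5]: (40.14+38.17)/2 × 1 = 39.155
  [7.5→11.5]: (38.17+31.21)/2 × 4 = 138.76
  [11.5→15.5]: (31.21+25.52)/2 × 4 = 113.46
  Sum = 602.12 mcg/mL·hr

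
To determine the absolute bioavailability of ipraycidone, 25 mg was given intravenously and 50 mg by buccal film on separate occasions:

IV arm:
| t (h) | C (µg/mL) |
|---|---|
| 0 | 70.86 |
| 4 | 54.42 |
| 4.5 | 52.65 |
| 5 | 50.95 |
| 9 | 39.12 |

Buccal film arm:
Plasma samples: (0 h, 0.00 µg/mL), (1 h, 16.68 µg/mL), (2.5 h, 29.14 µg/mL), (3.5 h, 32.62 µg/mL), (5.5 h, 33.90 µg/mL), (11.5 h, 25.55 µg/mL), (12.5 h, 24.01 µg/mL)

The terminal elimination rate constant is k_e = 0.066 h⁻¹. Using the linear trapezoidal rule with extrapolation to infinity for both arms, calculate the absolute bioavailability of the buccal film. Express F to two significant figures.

F = 0.33

Trapezoidal AUC_0→9 (IV):
  [0→4]: (70.86+54.42)/2 × 4 = 250.56
  [4→4.5]: (54.42+52.65)/2 × 0.5 = 26.7675
  [4.5→5]: (52.65+50.95)/2 × 0.5 = 25.9
  [5→9]: (50.95+39.12)/2 × 4 = 180.14
  Sum = 483.3675 µg/mL·h
IV tail: 39.12/0.066 = 592.727; AUC_iv,0→∞ = 483.3675 + 592.727 = 1076.0945 µg/mL·h
Trapezoidal AUC_0→12.5 (buccal film):
  [0→1]: (0.00+16.68)/2 × 1 = 8.34
  [1→2.5]: (16.68+29.14)/2 × 1.5 = 34.365
  [2.5→3.5]: (29.14+32.62)/2 × 1 = 30.88
  [3.5→5.5]: (32.62+33.90)/2 × 2 = 66.52
  [5.5→11.5]: (33.90+25.55)/2 × 6 = 178.35
  [11.5→12.5]: (25.55+24.01)/2 × 1 = 24.78
  Sum = 343.235 µg/mL·h
buccal film tail: 24.01/0.066 = 363.788; AUC_ev,0→∞ = 343.235 + 363.788 = 707.023 µg/mL·h
F = (AUC_ev/D_ev)/(AUC_iv/D_iv) = (707.023/50)/(1076.0945/25) = 14.14046/43.04378 = 0.3285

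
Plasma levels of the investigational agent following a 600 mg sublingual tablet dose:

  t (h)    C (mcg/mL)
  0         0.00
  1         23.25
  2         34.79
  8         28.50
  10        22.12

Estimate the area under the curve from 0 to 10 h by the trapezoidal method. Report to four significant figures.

Trapezoidal AUC_0→10:
  [0→1]: (0.00+23.25)/2 × 1 = 11.625
  [1→2]: (23.25+34.79)/2 × 1 = 29.02
  [2→8]: (34.79+28.50)/2 × 6 = 189.87
  [8→10]: (28.50+22.12)/2 × 2 = 50.62
  Sum = 281.135 mcg/mL·h

AUC = 281.1 mcg/mL·h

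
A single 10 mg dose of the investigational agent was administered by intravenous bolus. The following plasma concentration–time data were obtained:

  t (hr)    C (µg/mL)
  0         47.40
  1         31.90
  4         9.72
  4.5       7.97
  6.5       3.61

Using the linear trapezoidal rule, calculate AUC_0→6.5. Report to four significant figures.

Trapezoidal AUC_0→6.5:
  [0→1]: (47.40+31.90)/2 × 1 = 39.65
  [1→4]: (31.90+9.72)/2 × 3 = 62.43
  [4→4.5]: (9.72+7.97)/2 × 0.5 = 4.4225
  [4.5→6.5]: (7.97+3.61)/2 × 2 = 11.58
  Sum = 118.0825 µg/mL·hr

AUC = 118.1 µg/mL·hr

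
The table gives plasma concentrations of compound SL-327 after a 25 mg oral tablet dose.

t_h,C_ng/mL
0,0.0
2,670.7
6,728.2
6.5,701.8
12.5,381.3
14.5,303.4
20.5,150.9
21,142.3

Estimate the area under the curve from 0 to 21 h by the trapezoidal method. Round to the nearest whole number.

Trapezoidal AUC_0→21:
  [0→2]: (0.0+670.7)/2 × 2 = 670.7
  [2→6]: (670.7+728.2)/2 × 4 = 2797.8
  [6→6.5]: (728.2+701.8)/2 × 0.5 = 357.5
  [6.5→12.5]: (701.8+381.3)/2 × 6 = 3249.3
  [12.5→14.5]: (381.3+303.4)/2 × 2 = 684.7
  [14.5→20.5]: (303.4+150.9)/2 × 6 = 1362.9
  [20.5→21]: (150.9+142.3)/2 × 0.5 = 73.3
  Sum = 9196.2 ng/mL·h

AUC = 9196 ng/mL·h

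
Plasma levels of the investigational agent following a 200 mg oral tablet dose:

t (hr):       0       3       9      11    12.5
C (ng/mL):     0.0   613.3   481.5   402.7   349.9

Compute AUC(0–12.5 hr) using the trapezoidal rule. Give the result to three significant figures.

AUC = 5650 ng/mL·hr

Trapezoidal AUC_0→12.5:
  [0→3]: (0.0+613.3)/2 × 3 = 919.95
  [3→9]: (613.3+481.5)/2 × 6 = 3284.4
  [9→11]: (481.5+402.7)/2 × 2 = 884.2
  [11→12.5]: (402.7+349.9)/2 × 1.5 = 564.45
  Sum = 5653.0 ng/mL·hr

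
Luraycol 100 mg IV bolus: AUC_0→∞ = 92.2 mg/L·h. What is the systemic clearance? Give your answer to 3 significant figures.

CL = 1.08 L/h

CL = Dose_iv / AUC_0→∞
   = 100 / 92.2 = 1.0846 L/h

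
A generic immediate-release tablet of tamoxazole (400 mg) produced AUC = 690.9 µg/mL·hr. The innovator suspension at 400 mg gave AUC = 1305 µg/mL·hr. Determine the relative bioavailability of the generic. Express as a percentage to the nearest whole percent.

F_rel = (AUC_test/D_test) / (AUC_ref/D_ref)
      = (690.9/400) / (1305/400)
      = 1.72725 / 3.2625 = 0.5294 = 52.94%

F_rel = 53%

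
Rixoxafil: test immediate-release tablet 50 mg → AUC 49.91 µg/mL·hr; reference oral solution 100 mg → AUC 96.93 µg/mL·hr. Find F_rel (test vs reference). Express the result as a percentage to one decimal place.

F_rel = 103.0%

F_rel = (AUC_test/D_test) / (AUC_ref/D_ref)
      = (49.91/50) / (96.93/100)
      = 0.9982 / 0.9693 = 1.0298 = 102.98%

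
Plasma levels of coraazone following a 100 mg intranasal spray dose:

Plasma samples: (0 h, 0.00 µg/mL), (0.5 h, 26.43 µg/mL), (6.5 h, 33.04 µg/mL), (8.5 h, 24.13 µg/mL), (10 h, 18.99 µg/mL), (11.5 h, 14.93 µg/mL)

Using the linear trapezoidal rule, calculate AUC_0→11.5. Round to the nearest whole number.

Trapezoidal AUC_0→11.5:
  [0→0.5]: (0.00+26.43)/2 × 0.5 = 6.6075
  [0.5→6.5]: (26.43+33.04)/2 × 6 = 178.41
  [6.5→8.5]: (33.04+24.13)/2 × 2 = 57.17
  [8.5→10]: (24.13+18.99)/2 × 1.5 = 32.34
  [10→11.5]: (18.99+14.93)/2 × 1.5 = 25.44
  Sum = 299.9675 µg/mL·h

AUC = 300 µg/mL·h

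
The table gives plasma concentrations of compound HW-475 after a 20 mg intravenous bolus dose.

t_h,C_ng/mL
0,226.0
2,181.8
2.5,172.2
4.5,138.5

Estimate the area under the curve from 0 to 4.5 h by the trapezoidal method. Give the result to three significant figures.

Trapezoidal AUC_0→4.5:
  [0→2]: (226.0+181.8)/2 × 2 = 407.8
  [2→2.5]: (181.8+172.2)/2 × 0.5 = 88.5
  [2.5→4.5]: (172.2+138.5)/2 × 2 = 310.7
  Sum = 807.0 ng/mL·h

AUC = 807 ng/mL·h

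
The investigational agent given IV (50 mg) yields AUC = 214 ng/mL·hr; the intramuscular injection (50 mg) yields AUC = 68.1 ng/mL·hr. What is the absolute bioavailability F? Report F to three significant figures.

F = (AUC_ev / D_ev) / (AUC_iv / D_iv)
  = (68.1/50) / (214/50)
  = 1.362 / 4.28 = 0.3182

F = 0.318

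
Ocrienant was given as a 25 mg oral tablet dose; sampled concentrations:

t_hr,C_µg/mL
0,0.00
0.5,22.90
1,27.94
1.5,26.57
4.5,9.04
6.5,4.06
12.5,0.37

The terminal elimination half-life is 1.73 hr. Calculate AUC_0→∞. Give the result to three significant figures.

Trapezoidal AUC_0→12.5:
  [0→0.5]: (0.00+22.90)/2 × 0.5 = 5.725
  [0.5→1]: (22.90+27.94)/2 × 0.5 = 12.71
  [1→1.5]: (27.94+26.57)/2 × 0.5 = 13.6275
  [1.5→4.5]: (26.57+9.04)/2 × 3 = 53.415
  [4.5→6.5]: (9.04+4.06)/2 × 2 = 13.1
  [6.5→12.5]: (4.06+0.37)/2 × 6 = 13.29
  Sum = 111.8675 µg/mL·hr
k_e = ln2 / t½ = 0.693147 / 1.73 = 0.4007 hr^-1
Extrapolated tail: C_last / k_e = 0.37 / 0.4007 = 0.923
AUC_0→∞ = 111.8675 + 0.923 = 112.7905 µg/mL·hr

AUC = 113 µg/mL·hr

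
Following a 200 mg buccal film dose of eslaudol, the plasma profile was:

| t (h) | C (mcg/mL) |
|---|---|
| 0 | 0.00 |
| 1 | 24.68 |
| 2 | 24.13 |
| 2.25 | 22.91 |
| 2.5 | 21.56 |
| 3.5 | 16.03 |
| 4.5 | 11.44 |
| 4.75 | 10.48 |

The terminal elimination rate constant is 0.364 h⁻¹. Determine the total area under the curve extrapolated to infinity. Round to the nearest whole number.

AUC = 112 mcg/mL·h

Trapezoidal AUC_0→4.75:
  [0→1]: (0.00+24.68)/2 × 1 = 12.34
  [1→2]: (24.68+24.13)/2 × 1 = 24.405
  [2→2.25]: (24.13+22.91)/2 × 0.25 = 5.88
  [2.25→2.5]: (22.91+21.56)/2 × 0.25 = 5.55875
  [2.5→3.5]: (21.56+16.03)/2 × 1 = 18.795
  [3.5→4.5]: (16.03+11.44)/2 × 1 = 13.735
  [4.5→4.75]: (11.44+10.48)/2 × 0.25 = 2.74
  Sum = 83.45375 mcg/mL·h
Extrapolated tail: C_last / k_e = 10.48 / 0.364 = 28.791
AUC_0→∞ = 83.45375 + 28.791 = 112.24475 mcg/mL·h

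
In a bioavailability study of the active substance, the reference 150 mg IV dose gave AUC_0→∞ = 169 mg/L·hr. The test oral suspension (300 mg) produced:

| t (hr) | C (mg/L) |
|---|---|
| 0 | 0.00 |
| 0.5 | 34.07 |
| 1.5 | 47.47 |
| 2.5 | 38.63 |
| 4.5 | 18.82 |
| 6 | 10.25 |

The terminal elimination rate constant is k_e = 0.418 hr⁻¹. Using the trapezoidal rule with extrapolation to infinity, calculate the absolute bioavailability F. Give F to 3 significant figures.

Trapezoidal AUC_0→6 (oral suspension):
  [0→0.5]: (0.00+34.07)/2 × 0.5 = 8.5175
  [0.5→1.5]: (34.07+47.47)/2 × 1 = 40.77
  [1.5→2.5]: (47.47+38.63)/2 × 1 = 43.05
  [2.5→4.5]: (38.63+18.82)/2 × 2 = 57.45
  [4.5→6]: (18.82+10.25)/2 × 1.5 = 21.8025
  Sum = 171.59 mg/L·hr
Tail: C_last/k_e = 10.25/0.418 = 24.522
AUC_0→∞ (oral suspension) = 171.59 + 24.522 = 196.112 mg/L·hr
F = (AUC_ev/D_ev)/(AUC_iv/D_iv) = (196.112/300)/(169/150) = 0.653707/1.12667 = 0.5802

F = 0.580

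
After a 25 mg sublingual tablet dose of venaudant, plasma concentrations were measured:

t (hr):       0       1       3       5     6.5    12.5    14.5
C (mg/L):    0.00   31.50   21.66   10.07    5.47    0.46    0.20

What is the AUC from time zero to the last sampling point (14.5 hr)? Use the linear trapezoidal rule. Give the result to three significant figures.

AUC = 131 mg/L·hr

Trapezoidal AUC_0→14.5:
  [0→1]: (0.00+31.50)/2 × 1 = 15.75
  [1→3]: (31.50+21.66)/2 × 2 = 53.16
  [3→5]: (21.66+10.07)/2 × 2 = 31.73
  [5→6.5]: (10.07+5.47)/2 × 1.5 = 11.655
  [6.5→12.5]: (5.47+0.46)/2 × 6 = 17.79
  [12.5→14.5]: (0.46+0.20)/2 × 2 = 0.66
  Sum = 130.745 mg/L·hr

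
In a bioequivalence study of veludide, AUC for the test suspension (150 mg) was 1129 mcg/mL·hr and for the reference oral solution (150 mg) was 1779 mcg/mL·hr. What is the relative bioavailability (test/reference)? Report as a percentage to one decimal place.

F_rel = 63.5%

F_rel = (AUC_test/D_test) / (AUC_ref/D_ref)
      = (1129/150) / (1779/150)
      = 7.52667 / 11.86 = 0.6346 = 63.46%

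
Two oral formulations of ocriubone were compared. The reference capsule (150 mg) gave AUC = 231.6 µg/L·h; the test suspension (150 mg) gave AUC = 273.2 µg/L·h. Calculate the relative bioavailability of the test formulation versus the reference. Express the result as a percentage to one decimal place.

F_rel = (AUC_test/D_test) / (AUC_ref/D_ref)
      = (273.2/150) / (231.6/150)
      = 1.82133 / 1.544 = 1.1796 = 117.96%

F_rel = 118.0%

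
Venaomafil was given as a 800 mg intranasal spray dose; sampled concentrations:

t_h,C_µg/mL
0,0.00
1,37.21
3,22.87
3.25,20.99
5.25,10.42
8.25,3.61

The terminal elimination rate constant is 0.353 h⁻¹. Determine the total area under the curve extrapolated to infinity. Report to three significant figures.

Trapezoidal AUC_0→8.25:
  [0→1]: (0.00+37.21)/2 × 1 = 18.605
  [1→3]: (37.21+22.87)/2 × 2 = 60.08
  [3→3.25]: (22.87+20.99)/2 × 0.25 = 5.4825
  [3.25→5.25]: (20.99+10.42)/2 × 2 = 31.41
  [5.25→8.25]: (10.42+3.61)/2 × 3 = 21.045
  Sum = 136.6225 µg/mL·h
Extrapolated tail: C_last / k_e = 3.61 / 0.353 = 10.227
AUC_0→∞ = 136.6225 + 10.227 = 146.8495 µg/mL·h

AUC = 147 µg/mL·h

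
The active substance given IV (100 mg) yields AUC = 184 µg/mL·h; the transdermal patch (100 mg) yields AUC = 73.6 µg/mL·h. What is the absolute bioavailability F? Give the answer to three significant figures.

F = 0.400

F = (AUC_ev / D_ev) / (AUC_iv / D_iv)
  = (73.6/100) / (184/100)
  = 0.736 / 1.84 = 0.4000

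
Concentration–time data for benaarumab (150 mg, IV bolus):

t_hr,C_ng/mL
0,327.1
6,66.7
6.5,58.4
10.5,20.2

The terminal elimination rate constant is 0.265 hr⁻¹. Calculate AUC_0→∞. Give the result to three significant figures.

AUC = 1450 ng/mL·hr

Trapezoidal AUC_0→10.5:
  [0→6]: (327.1+66.7)/2 × 6 = 1181.4
  [6→6.5]: (66.7+58.4)/2 × 0.5 = 31.275
  [6.5→10.5]: (58.4+20.2)/2 × 4 = 157.2
  Sum = 1369.875 ng/mL·hr
Extrapolated tail: C_last / k_e = 20.2 / 0.265 = 76.226
AUC_0→∞ = 1369.875 + 76.226 = 1446.101 ng/mL·hr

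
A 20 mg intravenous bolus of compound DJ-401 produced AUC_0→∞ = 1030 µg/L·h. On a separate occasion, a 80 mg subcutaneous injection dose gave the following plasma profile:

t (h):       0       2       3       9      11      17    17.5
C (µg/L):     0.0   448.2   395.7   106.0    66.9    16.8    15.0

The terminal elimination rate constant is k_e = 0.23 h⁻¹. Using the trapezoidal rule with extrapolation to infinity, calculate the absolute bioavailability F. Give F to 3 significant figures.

Trapezoidal AUC_0→17.5 (subcutaneous injection):
  [0→2]: (0.0+448.2)/2 × 2 = 448.2
  [2→3]: (448.2+395.7)/2 × 1 = 421.95
  [3→9]: (395.7+106.0)/2 × 6 = 1505.1
  [9→11]: (106.0+66.9)/2 × 2 = 172.9
  [11→17]: (66.9+16.8)/2 × 6 = 251.1
  [17→17.5]: (16.8+15.0)/2 × 0.5 = 7.95
  Sum = 2807.2 µg/L·h
Tail: C_last/k_e = 15.0/0.23 = 65.217
AUC_0→∞ (subcutaneous injection) = 2807.2 + 65.217 = 2872.417 µg/L·h
F = (AUC_ev/D_ev)/(AUC_iv/D_iv) = (2872.417/80)/(1030/20) = 35.9052/51.5 = 0.6972

F = 0.697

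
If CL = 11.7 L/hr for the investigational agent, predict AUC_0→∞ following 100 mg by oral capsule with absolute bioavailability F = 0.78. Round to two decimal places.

AUC_0→∞ = F × Dose / CL
        = 0.78 × 100 / 11.7 = 6.66667 mg/L·hr

AUC = 6.67 mg/L·hr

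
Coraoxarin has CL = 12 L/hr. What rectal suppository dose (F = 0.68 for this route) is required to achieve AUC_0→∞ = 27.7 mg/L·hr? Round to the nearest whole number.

Dose = 489 mg

Dose = CL × AUC_0→∞ / F
     = 12 × 27.7 / 0.68 = 488.824 mg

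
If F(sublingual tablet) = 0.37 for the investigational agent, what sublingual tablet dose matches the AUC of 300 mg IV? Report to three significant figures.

D_sublingual = 811 mg

For equal systemic exposure: F × D_ev = D_iv
D_ev = D_iv / F = 300 / 0.37 = 810.811 mg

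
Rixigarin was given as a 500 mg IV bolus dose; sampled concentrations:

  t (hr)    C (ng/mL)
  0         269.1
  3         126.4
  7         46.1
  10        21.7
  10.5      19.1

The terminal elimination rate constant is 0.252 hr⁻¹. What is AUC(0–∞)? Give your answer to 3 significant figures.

AUC = 1130 ng/mL·hr

Trapezoidal AUC_0→10.5:
  [0→3]: (269.1+126.4)/2 × 3 = 593.25
  [3→7]: (126.4+46.1)/2 × 4 = 345.0
  [7→10]: (46.1+21.7)/2 × 3 = 101.7
  [10→10.5]: (21.7+19.1)/2 × 0.5 = 10.2
  Sum = 1050.15 ng/mL·hr
Extrapolated tail: C_last / k_e = 19.1 / 0.252 = 75.794
AUC_0→∞ = 1050.15 + 75.794 = 1125.944 ng/mL·hr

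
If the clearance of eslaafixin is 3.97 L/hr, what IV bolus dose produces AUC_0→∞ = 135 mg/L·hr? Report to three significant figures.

Dose_iv = CL × AUC_0→∞
     = 3.97 × 135 = 535.95 mg

Dose = 536 mg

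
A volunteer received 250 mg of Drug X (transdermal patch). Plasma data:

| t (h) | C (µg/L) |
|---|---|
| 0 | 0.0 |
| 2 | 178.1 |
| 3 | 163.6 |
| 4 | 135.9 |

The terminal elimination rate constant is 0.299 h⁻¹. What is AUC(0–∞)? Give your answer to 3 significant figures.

AUC = 953 µg/L·h

Trapezoidal AUC_0→4:
  [0→2]: (0.0+178.1)/2 × 2 = 178.1
  [2→3]: (178.1+163.6)/2 × 1 = 170.85
  [3→4]: (163.6+135.9)/2 × 1 = 149.75
  Sum = 498.7 µg/L·h
Extrapolated tail: C_last / k_e = 135.9 / 0.299 = 454.515
AUC_0→∞ = 498.7 + 454.515 = 953.215 µg/L·h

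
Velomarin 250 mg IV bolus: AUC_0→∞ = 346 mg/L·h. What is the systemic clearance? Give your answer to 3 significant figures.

CL = Dose_iv / AUC_0→∞
   = 250 / 346 = 0.722543 L/h

CL = 0.723 L/h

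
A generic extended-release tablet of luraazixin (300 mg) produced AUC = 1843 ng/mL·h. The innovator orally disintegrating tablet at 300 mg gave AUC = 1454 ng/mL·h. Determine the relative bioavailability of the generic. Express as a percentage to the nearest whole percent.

F_rel = 127%

F_rel = (AUC_test/D_test) / (AUC_ref/D_ref)
      = (1843/300) / (1454/300)
      = 6.14333 / 4.84667 = 1.2675 = 126.75%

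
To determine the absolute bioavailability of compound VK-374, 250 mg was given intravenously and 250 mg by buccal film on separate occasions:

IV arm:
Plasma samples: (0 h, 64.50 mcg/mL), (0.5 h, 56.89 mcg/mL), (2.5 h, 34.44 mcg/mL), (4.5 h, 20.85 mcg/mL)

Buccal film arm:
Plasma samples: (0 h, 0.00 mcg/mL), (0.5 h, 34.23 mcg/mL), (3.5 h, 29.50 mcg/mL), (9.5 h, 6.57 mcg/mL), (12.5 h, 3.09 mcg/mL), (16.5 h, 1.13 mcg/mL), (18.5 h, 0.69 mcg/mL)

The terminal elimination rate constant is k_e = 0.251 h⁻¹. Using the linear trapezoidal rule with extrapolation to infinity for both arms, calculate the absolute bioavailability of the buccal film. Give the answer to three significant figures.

Trapezoidal AUC_0→4.5 (IV):
  [0→0.5]: (64.50+56.89)/2 × 0.5 = 30.3475
  [0.5→2.5]: (56.89+34.44)/2 × 2 = 91.33
  [2.5→4.5]: (34.44+20.85)/2 × 2 = 55.29
  Sum = 176.9675 mcg/mL·h
IV tail: 20.85/0.251 = 83.068; AUC_iv,0→∞ = 176.9675 + 83.068 = 260.0355 mcg/mL·h
Trapezoidal AUC_0→18.5 (buccal film):
  [0→0.5]: (0.00+34.23)/2 × 0.5 = 8.5575
  [0.5→3.5]: (34.23+29.50)/2 × 3 = 95.595
  [3.5→9.5]: (29.50+6.57)/2 × 6 = 108.21
  [9.5→12.5]: (6.57+3.09)/2 × 3 = 14.49
  [12.5→16.5]: (3.09+1.13)/2 × 4 = 8.44
  [16.5→18.5]: (1.13+0.69)/2 × 2 = 1.82
  Sum = 237.1125 mcg/mL·h
buccal film tail: 0.69/0.251 = 2.749; AUC_ev,0→∞ = 237.1125 + 2.749 = 239.8615 mcg/mL·h
F = (AUC_ev/D_ev)/(AUC_iv/D_iv) = (239.8615/250)/(260.0355/250) = 0.959446/1.040142 = 0.9224

F = 0.922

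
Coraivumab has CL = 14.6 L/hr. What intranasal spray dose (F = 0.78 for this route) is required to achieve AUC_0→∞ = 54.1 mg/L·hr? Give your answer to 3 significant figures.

Dose = 1010 mg

Dose = CL × AUC_0→∞ / F
     = 14.6 × 54.1 / 0.78 = 1012.64 mg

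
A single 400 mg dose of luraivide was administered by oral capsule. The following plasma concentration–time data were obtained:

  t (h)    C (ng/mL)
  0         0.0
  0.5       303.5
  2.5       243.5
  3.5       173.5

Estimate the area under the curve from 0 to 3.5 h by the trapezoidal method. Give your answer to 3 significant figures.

Trapezoidal AUC_0→3.5:
  [0→0.5]: (0.0+303.5)/2 × 0.5 = 75.875
  [0.5→2.5]: (303.5+243.5)/2 × 2 = 547.0
  [2.5→3.5]: (243.5+173.5)/2 × 1 = 208.5
  Sum = 831.375 ng/mL·h

AUC = 831 ng/mL·h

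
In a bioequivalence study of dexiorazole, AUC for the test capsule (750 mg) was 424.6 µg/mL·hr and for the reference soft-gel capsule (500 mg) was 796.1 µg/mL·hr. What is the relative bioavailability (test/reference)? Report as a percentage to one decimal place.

F_rel = (AUC_test/D_test) / (AUC_ref/D_ref)
      = (424.6/750) / (796.1/500)
      = 0.566133 / 1.5922 = 0.3556 = 35.56%

F_rel = 35.6%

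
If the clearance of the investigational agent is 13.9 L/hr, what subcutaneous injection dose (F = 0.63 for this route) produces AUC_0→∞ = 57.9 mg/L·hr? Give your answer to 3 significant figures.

Dose = CL × AUC_0→∞ / F
     = 13.9 × 57.9 / 0.63 = 1277.48 mg

Dose = 1280 mg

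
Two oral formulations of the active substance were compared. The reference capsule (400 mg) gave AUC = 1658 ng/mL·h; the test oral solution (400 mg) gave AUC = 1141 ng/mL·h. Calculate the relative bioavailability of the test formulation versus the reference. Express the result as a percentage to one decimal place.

F_rel = 68.8%

F_rel = (AUC_test/D_test) / (AUC_ref/D_ref)
      = (1141/400) / (1658/400)
      = 2.8525 / 4.145 = 0.6882 = 68.82%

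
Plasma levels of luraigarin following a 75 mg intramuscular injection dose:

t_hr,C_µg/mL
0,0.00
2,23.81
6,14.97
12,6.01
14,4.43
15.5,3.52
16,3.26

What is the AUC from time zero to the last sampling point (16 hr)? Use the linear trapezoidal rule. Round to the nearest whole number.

AUC = 182 µg/mL·hr

Trapezoidal AUC_0→16:
  [0→2]: (0.00+23.81)/2 × 2 = 23.81
  [2→6]: (23.81+14.97)/2 × 4 = 77.56
  [6→12]: (14.97+6.01)/2 × 6 = 62.94
  [12→14]: (6.01+4.43)/2 × 2 = 10.44
  [14→15.5]: (4.43+3.52)/2 × 1.5 = 5.9625
  [15.5→16]: (3.52+3.26)/2 × 0.5 = 1.695
  Sum = 182.4075 µg/mL·hr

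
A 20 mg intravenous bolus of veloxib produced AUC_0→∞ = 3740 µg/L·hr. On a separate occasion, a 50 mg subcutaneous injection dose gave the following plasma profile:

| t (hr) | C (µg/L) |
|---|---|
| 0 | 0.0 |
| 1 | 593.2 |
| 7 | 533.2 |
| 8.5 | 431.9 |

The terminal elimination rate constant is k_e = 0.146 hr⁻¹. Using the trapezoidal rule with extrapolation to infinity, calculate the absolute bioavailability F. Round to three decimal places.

Trapezoidal AUC_0→8.5 (subcutaneous injection):
  [0→1]: (0.0+593.2)/2 × 1 = 296.6
  [1→7]: (593.2+533.2)/2 × 6 = 3379.2
  [7→8.5]: (533.2+431.9)/2 × 1.5 = 723.825
  Sum = 4399.625 µg/L·hr
Tail: C_last/k_e = 431.9/0.146 = 2958.219
AUC_0→∞ (subcutaneous injection) = 4399.625 + 2958.219 = 7357.844 µg/L·hr
F = (AUC_ev/D_ev)/(AUC_iv/D_iv) = (7357.844/50)/(3740/20) = 147.15688/187 = 0.7869

F = 0.787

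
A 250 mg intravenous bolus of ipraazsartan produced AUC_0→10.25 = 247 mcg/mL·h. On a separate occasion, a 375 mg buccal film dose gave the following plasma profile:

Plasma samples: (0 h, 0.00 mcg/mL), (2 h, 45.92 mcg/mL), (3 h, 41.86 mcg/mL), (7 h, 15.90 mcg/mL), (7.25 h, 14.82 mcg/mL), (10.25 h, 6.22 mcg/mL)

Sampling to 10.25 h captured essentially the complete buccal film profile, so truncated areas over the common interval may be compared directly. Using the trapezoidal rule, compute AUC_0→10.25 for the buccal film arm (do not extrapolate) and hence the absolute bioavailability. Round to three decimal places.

Trapezoidal AUC_0→10.25 (buccal film):
  [0→2]: (0.00+45.92)/2 × 2 = 45.92
  [2→3]: (45.92+41.86)/2 × 1 = 43.89
  [3→7]: (41.86+15.90)/2 × 4 = 115.52
  [7→7.25]: (15.90+14.82)/2 × 0.25 = 3.84
  [7.25→10.25]: (14.82+6.22)/2 × 3 = 31.56
  Sum = 240.73 mcg/mL·h
F = (AUC_ev/D_ev)/(AUC_iv/D_iv) = (240.73/375)/(247/250) = 0.641947/0.988 = 0.6497

F = 0.650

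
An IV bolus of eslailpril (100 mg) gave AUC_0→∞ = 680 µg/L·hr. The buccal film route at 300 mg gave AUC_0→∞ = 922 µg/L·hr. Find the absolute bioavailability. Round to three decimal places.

F = (AUC_ev / D_ev) / (AUC_iv / D_iv)
  = (922/300) / (680/100)
  = 3.07333 / 6.8 = 0.4520

F = 0.452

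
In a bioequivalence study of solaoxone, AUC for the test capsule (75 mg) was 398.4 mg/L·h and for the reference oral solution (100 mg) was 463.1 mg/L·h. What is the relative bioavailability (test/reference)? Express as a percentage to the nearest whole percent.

F_rel = 115%

F_rel = (AUC_test/D_test) / (AUC_ref/D_ref)
      = (398.4/75) / (463.1/100)
      = 5.312 / 4.631 = 1.1471 = 114.71%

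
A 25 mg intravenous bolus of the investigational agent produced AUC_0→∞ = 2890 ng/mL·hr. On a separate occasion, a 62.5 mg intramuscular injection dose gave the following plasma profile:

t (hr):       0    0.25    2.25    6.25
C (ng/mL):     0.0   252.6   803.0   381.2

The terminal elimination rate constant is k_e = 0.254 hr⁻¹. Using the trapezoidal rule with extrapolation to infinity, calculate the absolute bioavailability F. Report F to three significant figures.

Trapezoidal AUC_0→6.25 (intramuscular injection):
  [0→0.25]: (0.0+252.6)/2 × 0.25 = 31.575
  [0.25→2.25]: (252.6+803.0)/2 × 2 = 1055.6
  [2.25→6.25]: (803.0+381.2)/2 × 4 = 2368.4
  Sum = 3455.575 ng/mL·hr
Tail: C_last/k_e = 381.2/0.254 = 1500.787
AUC_0→∞ (intramuscular injection) = 3455.575 + 1500.787 = 4956.362 ng/mL·hr
F = (AUC_ev/D_ev)/(AUC_iv/D_iv) = (4956.362/62.5)/(2890/25) = 79.301792/115.6 = 0.6860

F = 0.686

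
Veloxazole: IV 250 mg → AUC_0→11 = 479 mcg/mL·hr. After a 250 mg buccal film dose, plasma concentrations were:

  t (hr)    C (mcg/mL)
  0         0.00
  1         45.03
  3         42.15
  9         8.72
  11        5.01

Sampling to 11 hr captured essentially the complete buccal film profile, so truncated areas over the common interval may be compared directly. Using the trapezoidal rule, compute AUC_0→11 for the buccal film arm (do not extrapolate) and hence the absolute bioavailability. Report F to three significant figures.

F = 0.576

Trapezoidal AUC_0→11 (buccal film):
  [0→1]: (0.00+45.03)/2 × 1 = 22.515
  [1→3]: (45.03+42.15)/2 × 2 = 87.18
  [3→9]: (42.15+8.72)/2 × 6 = 152.61
  [9→11]: (8.72+5.01)/2 × 2 = 13.73
  Sum = 276.035 mcg/mL·hr
F = (AUC_ev/D_ev)/(AUC_iv/D_iv) = (276.035/250)/(479/250) = 1.10414/1.916 = 0.5763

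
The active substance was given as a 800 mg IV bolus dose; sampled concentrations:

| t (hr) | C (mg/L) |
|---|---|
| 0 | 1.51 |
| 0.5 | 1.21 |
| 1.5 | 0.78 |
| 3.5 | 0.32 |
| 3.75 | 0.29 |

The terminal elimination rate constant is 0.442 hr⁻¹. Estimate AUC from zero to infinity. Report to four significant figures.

Trapezoidal AUC_0→3.75:
  [0→0.5]: (1.51+1.21)/2 × 0.5 = 0.68
  [0.5→1.5]: (1.21+0.78)/2 × 1 = 0.995
  [1.5→3.5]: (0.78+0.32)/2 × 2 = 1.1
  [3.5→3.75]: (0.32+0.29)/2 × 0.25 = 0.07625
  Sum = 2.85125 mg/L·hr
Extrapolated tail: C_last / k_e = 0.29 / 0.442 = 0.656
AUC_0→∞ = 2.85125 + 0.656 = 3.50725 mg/L·hr

AUC = 3.507 mg/L·hr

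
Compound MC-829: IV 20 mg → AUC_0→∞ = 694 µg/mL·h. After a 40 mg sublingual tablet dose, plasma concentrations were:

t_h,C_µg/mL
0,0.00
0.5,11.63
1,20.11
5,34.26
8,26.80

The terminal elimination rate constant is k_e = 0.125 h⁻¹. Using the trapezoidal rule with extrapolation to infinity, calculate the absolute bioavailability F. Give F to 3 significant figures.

F = 0.307

Trapezoidal AUC_0→8 (sublingual tablet):
  [0→0.5]: (0.00+11.63)/2 × 0.5 = 2.9075
  [0.5→1]: (11.63+20.11)/2 × 0.5 = 7.935
  [1→5]: (20.11+34.26)/2 × 4 = 108.74
  [5→8]: (34.26+26.80)/2 × 3 = 91.59
  Sum = 211.1725 µg/mL·h
Tail: C_last/k_e = 26.80/0.125 = 214.400
AUC_0→∞ (sublingual tablet) = 211.1725 + 214.400 = 425.5725 µg/mL·h
F = (AUC_ev/D_ev)/(AUC_iv/D_iv) = (425.5725/40)/(694/20) = 10.6393/34.7 = 0.3066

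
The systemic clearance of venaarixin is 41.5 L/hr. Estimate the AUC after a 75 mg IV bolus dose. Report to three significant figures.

AUC = 1.81 mg/L·hr

AUC_0→∞ = Dose_iv / CL
        = 75 / 41.5 = 1.80723 mg/L·hr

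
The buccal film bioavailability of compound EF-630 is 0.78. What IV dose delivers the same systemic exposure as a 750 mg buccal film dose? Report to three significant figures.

D_iv = 585 mg

Systemic exposure from an extravascular dose = F × D_ev, so the equivalent IV dose is F × D_ev.
D_iv = F × D_ev = 0.78 × 750 = 585 mg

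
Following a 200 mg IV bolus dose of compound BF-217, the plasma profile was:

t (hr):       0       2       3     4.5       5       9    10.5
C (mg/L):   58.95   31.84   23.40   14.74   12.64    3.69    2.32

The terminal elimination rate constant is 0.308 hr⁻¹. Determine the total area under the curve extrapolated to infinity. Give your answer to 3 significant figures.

Trapezoidal AUC_0→10.5:
  [0→2]: (58.95+31.84)/2 × 2 = 90.79
  [2→3]: (31.84+23.40)/2 × 1 = 27.62
  [3→4.5]: (23.40+14.74)/2 × 1.5 = 28.605
  [4.5→5]: (14.74+12.64)/2 × 0.5 = 6.845
  [5→9]: (12.64+3.69)/2 × 4 = 32.66
  [9→10.5]: (3.69+2.32)/2 × 1.5 = 4.5075
  Sum = 191.0275 mg/L·hr
Extrapolated tail: C_last / k_e = 2.32 / 0.308 = 7.532
AUC_0→∞ = 191.0275 + 7.532 = 198.5595 mg/L·hr

AUC = 199 mg/L·hr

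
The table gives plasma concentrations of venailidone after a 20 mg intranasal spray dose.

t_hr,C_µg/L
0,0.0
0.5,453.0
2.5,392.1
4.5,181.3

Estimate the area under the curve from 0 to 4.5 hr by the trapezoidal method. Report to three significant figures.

Trapezoidal AUC_0→4.5:
  [0→0.5]: (0.0+453.0)/2 × 0.5 = 113.25
  [0.5→2.5]: (453.0+392.1)/2 × 2 = 845.1
  [2.5→4.5]: (392.1+181.3)/2 × 2 = 573.4
  Sum = 1531.75 µg/L·hr

AUC = 1530 µg/L·hr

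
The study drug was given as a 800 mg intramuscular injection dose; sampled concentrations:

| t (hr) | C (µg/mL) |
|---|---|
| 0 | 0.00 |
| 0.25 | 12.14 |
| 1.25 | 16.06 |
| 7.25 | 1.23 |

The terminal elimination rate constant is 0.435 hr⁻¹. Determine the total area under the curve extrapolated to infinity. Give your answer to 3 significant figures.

AUC = 70.3 µg/mL·hr

Trapezoidal AUC_0→7.25:
  [0→0.25]: (0.00+12.14)/2 × 0.25 = 1.5175
  [0.25→1.25]: (12.14+16.06)/2 × 1 = 14.1
  [1.25→7.25]: (16.06+1.23)/2 × 6 = 51.87
  Sum = 67.4875 µg/mL·hr
Extrapolated tail: C_last / k_e = 1.23 / 0.435 = 2.828
AUC_0→∞ = 67.4875 + 2.828 = 70.3155 µg/mL·hr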